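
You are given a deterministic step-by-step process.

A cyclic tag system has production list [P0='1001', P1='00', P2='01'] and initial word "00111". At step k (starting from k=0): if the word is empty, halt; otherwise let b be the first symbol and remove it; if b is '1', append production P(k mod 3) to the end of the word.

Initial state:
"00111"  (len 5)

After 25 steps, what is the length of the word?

gen 0: "00111"  (len 5)
gen 1: "0111"  (len 4)
gen 2: "111"  (len 3)
gen 3: "1101"  (len 4)
gen 4: "1011001"  (len 7)
gen 5: "01100100"  (len 8)
gen 6: "1100100"  (len 7)
gen 7: "1001001001"  (len 10)
gen 8: "00100100100"  (len 11)
gen 9: "0100100100"  (len 10)
gen 10: "100100100"  (len 9)
gen 11: "0010010000"  (len 10)
gen 12: "010010000"  (len 9)
gen 13: "10010000"  (len 8)
gen 14: "001000000"  (len 9)
gen 15: "01000000"  (len 8)
gen 16: "1000000"  (len 7)
gen 17: "00000000"  (len 8)
gen 18: "0000000"  (len 7)
gen 19: "000000"  (len 6)
gen 20: "00000"  (len 5)
gen 21: "0000"  (len 4)
gen 22: "000"  (len 3)
gen 23: "00"  (len 2)
gen 24: "0"  (len 1)
gen 25: (halted — word empty)

0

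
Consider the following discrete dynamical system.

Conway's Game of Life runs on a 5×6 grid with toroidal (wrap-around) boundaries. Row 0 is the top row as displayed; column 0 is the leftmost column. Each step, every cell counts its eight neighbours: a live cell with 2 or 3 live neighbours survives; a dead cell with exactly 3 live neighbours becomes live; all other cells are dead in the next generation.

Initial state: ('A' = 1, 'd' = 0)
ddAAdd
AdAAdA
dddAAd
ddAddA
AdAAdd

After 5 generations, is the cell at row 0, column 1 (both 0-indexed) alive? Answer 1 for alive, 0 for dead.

1

k=0  ddAAdd
AdAAdA
dddAAd
ddAddA
AdAAdd
k=1  AddddA
dAdddA
AAdddd
dAAddA
ddddAd
k=2  AdddAA
dAdddA
dddddA
dAAddA
dAddAd
k=3  dAddAd
dddddd
dAAdAA
dAAdAA
dAAAAd
k=4  dAddAd
AAAAAA
dAAdAA
dddddd
dddddd
k=5  dAddAd
dddddd
dddddd
dddddd
dddddd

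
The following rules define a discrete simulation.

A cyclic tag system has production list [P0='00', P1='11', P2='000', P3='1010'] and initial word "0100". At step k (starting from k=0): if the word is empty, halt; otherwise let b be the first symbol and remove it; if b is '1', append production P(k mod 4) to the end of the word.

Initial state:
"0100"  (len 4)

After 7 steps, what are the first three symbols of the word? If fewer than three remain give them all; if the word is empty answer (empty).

011

k=0  "0100"  (len 4)
k=1  "100"  (len 3)
k=2  "0011"  (len 4)
k=3  "011"  (len 3)
k=4  "11"  (len 2)
k=5  "100"  (len 3)
k=6  "0011"  (len 4)
k=7  "011"  (len 3)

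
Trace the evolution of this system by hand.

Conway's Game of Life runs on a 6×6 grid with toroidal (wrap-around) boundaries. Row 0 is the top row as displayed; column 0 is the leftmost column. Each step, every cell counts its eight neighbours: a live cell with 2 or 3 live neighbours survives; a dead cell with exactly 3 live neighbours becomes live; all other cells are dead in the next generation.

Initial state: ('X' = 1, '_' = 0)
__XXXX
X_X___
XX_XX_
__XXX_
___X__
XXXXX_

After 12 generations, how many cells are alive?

step 0: __XXXX
X_X___
XX_XX_
__XXX_
___X__
XXXXX_
step 1: ______
X_____
X___X_
_X___X
_____X
XX____
step 2: XX____
_____X
XX____
____XX
_X___X
X_____
step 3: XX___X
_____X
X___X_
_X__XX
____XX
_____X
step 4: ____XX
_X__X_
X___X_
___X__
______
______
step 5: ____XX
X__XX_
___XXX
______
______
______
step 6: ___XXX
X_____
___X_X
____X_
______
______
step 7: ____XX
X__X__
____XX
____X_
______
____X_
step 8: ___XXX
X__X__
___XXX
____XX
______
____XX
step 9: X__X__
X_X___
X__X__
___X_X
______
___X_X
step 10: XXXXXX
X_XX_X
XXXXXX
____X_
______
____X_
step 11: ______
______
______
XXX_X_
______
XXX_X_
step 12: _X____
______
_X____
_X____
______
_X____

4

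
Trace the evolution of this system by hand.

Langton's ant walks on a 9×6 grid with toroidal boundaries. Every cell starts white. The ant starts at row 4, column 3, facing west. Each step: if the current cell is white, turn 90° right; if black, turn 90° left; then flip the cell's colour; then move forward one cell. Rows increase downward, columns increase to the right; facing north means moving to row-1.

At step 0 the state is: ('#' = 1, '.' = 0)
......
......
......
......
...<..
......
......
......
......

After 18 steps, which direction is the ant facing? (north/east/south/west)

k=0  ......
......
......
......
...<..
......
......
......
......
k=1  ......
......
......
...^..
...#..
......
......
......
......
k=2  ......
......
......
...#>.
...#..
......
......
......
......
k=3  ......
......
......
...##.
...#v.
......
......
......
......
k=4  ......
......
......
...##.
...<#.
......
......
......
......
k=5  ......
......
......
...##.
....#.
...v..
......
......
......
k=6  ......
......
......
...##.
....#.
..<#..
......
......
......
k=7  ......
......
......
...##.
..^.#.
..##..
......
......
......
k=8  ......
......
......
...##.
..#>#.
..##..
......
......
......
k=9  ......
......
......
...##.
..###.
..#v..
......
......
......
k=10  ......
......
......
...##.
..###.
..#.>.
......
......
......
k=11  ......
......
......
...##.
..###.
..#.#.
....v.
......
......
k=12  ......
......
......
...##.
..###.
..#.#.
...<#.
......
......
k=13  ......
......
......
...##.
..###.
..#^#.
...##.
......
......
k=14  ......
......
......
...##.
..###.
..##>.
...##.
......
......
k=15  ......
......
......
...##.
..##^.
..##..
...##.
......
......
k=16  ......
......
......
...##.
..#<..
..##..
...##.
......
......
k=17  ......
......
......
...##.
..#...
..#v..
...##.
......
......
k=18  ......
......
......
...##.
..#...
..#.>.
...##.
......
......

east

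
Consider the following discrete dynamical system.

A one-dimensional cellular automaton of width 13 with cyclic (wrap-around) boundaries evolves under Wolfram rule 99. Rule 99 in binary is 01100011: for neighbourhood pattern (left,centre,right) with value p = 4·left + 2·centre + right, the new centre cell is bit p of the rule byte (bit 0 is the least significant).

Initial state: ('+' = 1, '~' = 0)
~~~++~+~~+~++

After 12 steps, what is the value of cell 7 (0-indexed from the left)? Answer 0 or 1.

0

gen 0: ~~~++~+~~+~++
gen 1: ~++~++~~+~+~+
gen 2: +~++~+~+~+~+~
gen 3: ~+~++~+~+~+~+
gen 4: +~+~++~+~+~+~
gen 5: ~+~+~++~+~+~+
gen 6: +~+~+~++~+~+~
gen 7: ~+~+~+~++~+~+
gen 8: +~+~+~+~++~+~
gen 9: ~+~+~+~+~++~+
gen 10: +~+~+~+~+~++~
gen 11: ~+~+~+~+~+~++
gen 12: +~+~+~+~+~+~+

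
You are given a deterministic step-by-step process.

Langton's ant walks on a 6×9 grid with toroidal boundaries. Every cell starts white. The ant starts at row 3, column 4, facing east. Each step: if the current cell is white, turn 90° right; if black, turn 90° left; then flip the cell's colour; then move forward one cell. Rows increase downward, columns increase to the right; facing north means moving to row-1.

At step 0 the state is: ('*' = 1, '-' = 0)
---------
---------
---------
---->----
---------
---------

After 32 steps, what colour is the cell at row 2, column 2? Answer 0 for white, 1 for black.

step 0: ---------
---------
---------
---->----
---------
---------
step 1: ---------
---------
---------
----*----
----v----
---------
step 2: ---------
---------
---------
----*----
---<*----
---------
step 3: ---------
---------
---------
---^*----
---**----
---------
step 4: ---------
---------
---------
---*>----
---**----
---------
step 5: ---------
---------
----^----
---*-----
---**----
---------
step 6: ---------
---------
----*>---
---*-----
---**----
---------
step 7: ---------
---------
----**---
---*-v---
---**----
---------
step 8: ---------
---------
----**---
---*<*---
---**----
---------
step 9: ---------
---------
----^*---
---***---
---**----
---------
step 10: ---------
---------
---<-*---
---***---
---**----
---------
step 11: ---------
---^-----
---*-*---
---***---
---**----
---------
step 12: ---------
---*>----
---*-*---
---***---
---**----
---------
step 13: ---------
---**----
---*v*---
---***---
---**----
---------
step 14: ---------
---**----
---<**---
---***---
---**----
---------
step 15: ---------
---**----
----**---
---v**---
---**----
---------
step 16: ---------
---**----
----**---
---->*---
---**----
---------
step 17: ---------
---**----
----^*---
-----*---
---**----
---------
step 18: ---------
---**----
---<-*---
-----*---
---**----
---------
step 19: ---------
---^*----
---*-*---
-----*---
---**----
---------
step 20: ---------
--<-*----
---*-*---
-----*---
---**----
---------
step 21: --^------
--*-*----
---*-*---
-----*---
---**----
---------
step 22: --*>-----
--*-*----
---*-*---
-----*---
---**----
---------
step 23: --**-----
--*v*----
---*-*---
-----*---
---**----
---------
step 24: --**-----
--<**----
---*-*---
-----*---
---**----
---------
step 25: --**-----
---**----
--v*-*---
-----*---
---**----
---------
step 26: --**-----
---**----
-<**-*---
-----*---
---**----
---------
step 27: --**-----
-^-**----
-***-*---
-----*---
---**----
---------
step 28: --**-----
-*>**----
-***-*---
-----*---
---**----
---------
step 29: --**-----
-****----
-*v*-*---
-----*---
---**----
---------
step 30: --**-----
-****----
-*->-*---
-----*---
---**----
---------
step 31: --**-----
-**^*----
-*---*---
-----*---
---**----
---------
step 32: --**-----
-*<-*----
-*---*---
-----*---
---**----
---------

0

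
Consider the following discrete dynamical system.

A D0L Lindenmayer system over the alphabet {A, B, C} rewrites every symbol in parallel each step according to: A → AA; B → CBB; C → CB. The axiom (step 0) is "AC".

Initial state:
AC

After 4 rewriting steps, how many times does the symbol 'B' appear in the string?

step 0: AC
step 1: AACB
step 2: AAAACBCBB
step 3: AAAAAAAACBCBBCBCBBCBB
step 4: AAAAAAAAAAAAAAAACBCBBCBCBBCBBCBCBBCBCBBCBBCBCBBCBB

21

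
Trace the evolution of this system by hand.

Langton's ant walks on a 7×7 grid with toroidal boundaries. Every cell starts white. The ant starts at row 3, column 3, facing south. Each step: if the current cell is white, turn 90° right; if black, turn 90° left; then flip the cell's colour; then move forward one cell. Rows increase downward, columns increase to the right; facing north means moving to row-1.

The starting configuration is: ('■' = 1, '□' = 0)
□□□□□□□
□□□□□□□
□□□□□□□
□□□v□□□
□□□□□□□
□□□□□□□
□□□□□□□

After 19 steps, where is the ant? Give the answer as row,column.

2,5

step 0: □□□□□□□
□□□□□□□
□□□□□□□
□□□v□□□
□□□□□□□
□□□□□□□
□□□□□□□
step 1: □□□□□□□
□□□□□□□
□□□□□□□
□□<■□□□
□□□□□□□
□□□□□□□
□□□□□□□
step 2: □□□□□□□
□□□□□□□
□□^□□□□
□□■■□□□
□□□□□□□
□□□□□□□
□□□□□□□
step 3: □□□□□□□
□□□□□□□
□□■>□□□
□□■■□□□
□□□□□□□
□□□□□□□
□□□□□□□
step 4: □□□□□□□
□□□□□□□
□□■■□□□
□□■v□□□
□□□□□□□
□□□□□□□
□□□□□□□
step 5: □□□□□□□
□□□□□□□
□□■■□□□
□□■□>□□
□□□□□□□
□□□□□□□
□□□□□□□
step 6: □□□□□□□
□□□□□□□
□□■■□□□
□□■□■□□
□□□□v□□
□□□□□□□
□□□□□□□
step 7: □□□□□□□
□□□□□□□
□□■■□□□
□□■□■□□
□□□<■□□
□□□□□□□
□□□□□□□
step 8: □□□□□□□
□□□□□□□
□□■■□□□
□□■^■□□
□□□■■□□
□□□□□□□
□□□□□□□
step 9: □□□□□□□
□□□□□□□
□□■■□□□
□□■■>□□
□□□■■□□
□□□□□□□
□□□□□□□
step 10: □□□□□□□
□□□□□□□
□□■■^□□
□□■■□□□
□□□■■□□
□□□□□□□
□□□□□□□
step 11: □□□□□□□
□□□□□□□
□□■■■>□
□□■■□□□
□□□■■□□
□□□□□□□
□□□□□□□
step 12: □□□□□□□
□□□□□□□
□□■■■■□
□□■■□v□
□□□■■□□
□□□□□□□
□□□□□□□
step 13: □□□□□□□
□□□□□□□
□□■■■■□
□□■■<■□
□□□■■□□
□□□□□□□
□□□□□□□
step 14: □□□□□□□
□□□□□□□
□□■■^■□
□□■■■■□
□□□■■□□
□□□□□□□
□□□□□□□
step 15: □□□□□□□
□□□□□□□
□□■<□■□
□□■■■■□
□□□■■□□
□□□□□□□
□□□□□□□
step 16: □□□□□□□
□□□□□□□
□□■□□■□
□□■v■■□
□□□■■□□
□□□□□□□
□□□□□□□
step 17: □□□□□□□
□□□□□□□
□□■□□■□
□□■□>■□
□□□■■□□
□□□□□□□
□□□□□□□
step 18: □□□□□□□
□□□□□□□
□□■□^■□
□□■□□■□
□□□■■□□
□□□□□□□
□□□□□□□
step 19: □□□□□□□
□□□□□□□
□□■□■>□
□□■□□■□
□□□■■□□
□□□□□□□
□□□□□□□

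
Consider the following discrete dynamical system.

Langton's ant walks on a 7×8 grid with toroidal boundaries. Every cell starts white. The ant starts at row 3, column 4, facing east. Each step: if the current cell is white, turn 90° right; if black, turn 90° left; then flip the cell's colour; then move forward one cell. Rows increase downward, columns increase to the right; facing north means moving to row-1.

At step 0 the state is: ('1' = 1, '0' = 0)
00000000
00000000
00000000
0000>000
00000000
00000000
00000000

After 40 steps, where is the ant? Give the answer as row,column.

k=0  00000000
00000000
00000000
0000>000
00000000
00000000
00000000
k=1  00000000
00000000
00000000
00001000
0000v000
00000000
00000000
k=2  00000000
00000000
00000000
00001000
000<1000
00000000
00000000
k=3  00000000
00000000
00000000
000^1000
00011000
00000000
00000000
k=4  00000000
00000000
00000000
0001>000
00011000
00000000
00000000
k=5  00000000
00000000
0000^000
00010000
00011000
00000000
00000000
k=6  00000000
00000000
00001>00
00010000
00011000
00000000
00000000
k=7  00000000
00000000
00001100
00010v00
00011000
00000000
00000000
k=8  00000000
00000000
00001100
0001<100
00011000
00000000
00000000
k=9  00000000
00000000
0000^100
00011100
00011000
00000000
00000000
k=10  00000000
00000000
000<0100
00011100
00011000
00000000
00000000
k=11  00000000
000^0000
00010100
00011100
00011000
00000000
00000000
k=12  00000000
0001>000
00010100
00011100
00011000
00000000
00000000
k=13  00000000
00011000
0001v100
00011100
00011000
00000000
00000000
k=14  00000000
00011000
000<1100
00011100
00011000
00000000
00000000
k=15  00000000
00011000
00001100
000v1100
00011000
00000000
00000000
k=16  00000000
00011000
00001100
0000>100
00011000
00000000
00000000
k=17  00000000
00011000
0000^100
00000100
00011000
00000000
00000000
k=18  00000000
00011000
000<0100
00000100
00011000
00000000
00000000
k=19  00000000
000^1000
00010100
00000100
00011000
00000000
00000000
k=20  00000000
00<01000
00010100
00000100
00011000
00000000
00000000
k=21  00^00000
00101000
00010100
00000100
00011000
00000000
00000000
k=22  001>0000
00101000
00010100
00000100
00011000
00000000
00000000
k=23  00110000
001v1000
00010100
00000100
00011000
00000000
00000000
k=24  00110000
00<11000
00010100
00000100
00011000
00000000
00000000
k=25  00110000
00011000
00v10100
00000100
00011000
00000000
00000000
k=26  00110000
00011000
0<110100
00000100
00011000
00000000
00000000
k=27  00110000
0^011000
01110100
00000100
00011000
00000000
00000000
k=28  00110000
01>11000
01110100
00000100
00011000
00000000
00000000
k=29  00110000
01111000
01v10100
00000100
00011000
00000000
00000000
k=30  00110000
01111000
010>0100
00000100
00011000
00000000
00000000
k=31  00110000
011^1000
01000100
00000100
00011000
00000000
00000000
k=32  00110000
01<01000
01000100
00000100
00011000
00000000
00000000
k=33  00110000
01001000
01v00100
00000100
00011000
00000000
00000000
k=34  00110000
01001000
0<100100
00000100
00011000
00000000
00000000
k=35  00110000
01001000
00100100
0v000100
00011000
00000000
00000000
k=36  00110000
01001000
00100100
<1000100
00011000
00000000
00000000
k=37  00110000
01001000
^0100100
11000100
00011000
00000000
00000000
k=38  00110000
01001000
1>100100
11000100
00011000
00000000
00000000
k=39  00110000
01001000
11100100
1v000100
00011000
00000000
00000000
k=40  00110000
01001000
11100100
10>00100
00011000
00000000
00000000

3,2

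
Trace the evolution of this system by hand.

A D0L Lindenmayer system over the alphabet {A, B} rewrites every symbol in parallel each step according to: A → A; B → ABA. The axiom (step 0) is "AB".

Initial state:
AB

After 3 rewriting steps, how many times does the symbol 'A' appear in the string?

7

[0] AB
[1] AABA
[2] AAABAA
[3] AAAABAAA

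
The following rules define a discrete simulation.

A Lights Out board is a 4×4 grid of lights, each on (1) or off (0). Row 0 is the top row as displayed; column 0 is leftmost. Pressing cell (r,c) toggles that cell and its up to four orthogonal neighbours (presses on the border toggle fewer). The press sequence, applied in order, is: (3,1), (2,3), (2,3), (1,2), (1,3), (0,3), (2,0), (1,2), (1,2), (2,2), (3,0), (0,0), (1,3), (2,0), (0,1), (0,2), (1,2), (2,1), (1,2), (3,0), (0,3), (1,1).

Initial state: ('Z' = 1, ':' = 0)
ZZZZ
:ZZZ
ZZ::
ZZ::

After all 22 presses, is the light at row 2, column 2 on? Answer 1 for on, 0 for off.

[0] ZZZZ
:ZZZ
ZZ::
ZZ::
[1] ZZZZ
:ZZZ
Z:::
::Z:
[2] ZZZZ
:ZZ:
Z:ZZ
::ZZ
[3] ZZZZ
:ZZZ
Z:::
::Z:
[4] ZZ:Z
::::
Z:Z:
::Z:
[5] ZZ::
::ZZ
Z:ZZ
::Z:
[6] ZZZZ
::Z:
Z:ZZ
::Z:
[7] ZZZZ
Z:Z:
:ZZZ
Z:Z:
[8] ZZ:Z
ZZ:Z
:Z:Z
Z:Z:
[9] ZZZZ
Z:Z:
:ZZZ
Z:Z:
[10] ZZZZ
Z:::
::::
Z:::
[11] ZZZZ
Z:::
Z:::
:Z::
[12] ::ZZ
::::
Z:::
:Z::
[13] ::Z:
::ZZ
Z::Z
:Z::
[14] ::Z:
Z:ZZ
:Z:Z
ZZ::
[15] ZZ::
ZZZZ
:Z:Z
ZZ::
[16] Z:ZZ
ZZ:Z
:Z:Z
ZZ::
[17] Z::Z
Z:Z:
:ZZZ
ZZ::
[18] Z::Z
ZZZ:
Z::Z
Z:::
[19] Z:ZZ
Z::Z
Z:ZZ
Z:::
[20] Z:ZZ
Z::Z
::ZZ
:Z::
[21] Z:::
Z:::
::ZZ
:Z::
[22] ZZ::
:ZZ:
:ZZZ
:Z::

1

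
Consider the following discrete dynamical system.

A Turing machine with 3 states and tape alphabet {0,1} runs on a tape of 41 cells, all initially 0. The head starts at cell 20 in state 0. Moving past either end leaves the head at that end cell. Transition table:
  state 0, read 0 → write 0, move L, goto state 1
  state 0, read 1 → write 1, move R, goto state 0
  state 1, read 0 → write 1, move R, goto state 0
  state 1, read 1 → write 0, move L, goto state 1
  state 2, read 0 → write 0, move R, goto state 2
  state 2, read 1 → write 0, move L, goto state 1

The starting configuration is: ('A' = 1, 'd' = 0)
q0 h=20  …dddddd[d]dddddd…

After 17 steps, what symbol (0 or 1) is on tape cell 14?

0) q0 h=20  …dddddd[d]dddddd…
1) q1 h=19  …dddddd[d]dddddd…
2) q0 h=20  …dddddA[d]dddddd…
3) q1 h=19  …dddddd[A]dddddd…
4) q1 h=18  …dddddd[d]dddddd…
5) q0 h=19  …dddddA[d]dddddd…
6) q1 h=18  …dddddd[A]dddddd…
7) q1 h=17  …dddddd[d]dddddd…
8) q0 h=18  …dddddA[d]dddddd…
9) q1 h=17  …dddddd[A]dddddd…
10) q1 h=16  …dddddd[d]dddddd…
11) q0 h=17  …dddddA[d]dddddd…
12) q1 h=16  …dddddd[A]dddddd…
13) q1 h=15  …dddddd[d]dddddd…
14) q0 h=16  …dddddA[d]dddddd…
15) q1 h=15  …dddddd[A]dddddd…
16) q1 h=14  …dddddd[d]dddddd…
17) q0 h=15  …dddddA[d]dddddd…

1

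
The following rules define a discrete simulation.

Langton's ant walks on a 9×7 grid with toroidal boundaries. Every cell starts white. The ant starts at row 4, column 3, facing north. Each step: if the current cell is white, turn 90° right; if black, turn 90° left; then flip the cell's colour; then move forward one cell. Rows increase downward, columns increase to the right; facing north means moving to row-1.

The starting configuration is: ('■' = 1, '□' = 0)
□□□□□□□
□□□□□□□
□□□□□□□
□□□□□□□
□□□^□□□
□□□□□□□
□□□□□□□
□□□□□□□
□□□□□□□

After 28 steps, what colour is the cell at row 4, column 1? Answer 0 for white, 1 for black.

k=0  □□□□□□□
□□□□□□□
□□□□□□□
□□□□□□□
□□□^□□□
□□□□□□□
□□□□□□□
□□□□□□□
□□□□□□□
k=1  □□□□□□□
□□□□□□□
□□□□□□□
□□□□□□□
□□□■>□□
□□□□□□□
□□□□□□□
□□□□□□□
□□□□□□□
k=2  □□□□□□□
□□□□□□□
□□□□□□□
□□□□□□□
□□□■■□□
□□□□v□□
□□□□□□□
□□□□□□□
□□□□□□□
k=3  □□□□□□□
□□□□□□□
□□□□□□□
□□□□□□□
□□□■■□□
□□□<■□□
□□□□□□□
□□□□□□□
□□□□□□□
k=4  □□□□□□□
□□□□□□□
□□□□□□□
□□□□□□□
□□□^■□□
□□□■■□□
□□□□□□□
□□□□□□□
□□□□□□□
k=5  □□□□□□□
□□□□□□□
□□□□□□□
□□□□□□□
□□<□■□□
□□□■■□□
□□□□□□□
□□□□□□□
□□□□□□□
k=6  □□□□□□□
□□□□□□□
□□□□□□□
□□^□□□□
□□■□■□□
□□□■■□□
□□□□□□□
□□□□□□□
□□□□□□□
k=7  □□□□□□□
□□□□□□□
□□□□□□□
□□■>□□□
□□■□■□□
□□□■■□□
□□□□□□□
□□□□□□□
□□□□□□□
k=8  □□□□□□□
□□□□□□□
□□□□□□□
□□■■□□□
□□■v■□□
□□□■■□□
□□□□□□□
□□□□□□□
□□□□□□□
k=9  □□□□□□□
□□□□□□□
□□□□□□□
□□■■□□□
□□<■■□□
□□□■■□□
□□□□□□□
□□□□□□□
□□□□□□□
k=10  □□□□□□□
□□□□□□□
□□□□□□□
□□■■□□□
□□□■■□□
□□v■■□□
□□□□□□□
□□□□□□□
□□□□□□□
k=11  □□□□□□□
□□□□□□□
□□□□□□□
□□■■□□□
□□□■■□□
□<■■■□□
□□□□□□□
□□□□□□□
□□□□□□□
k=12  □□□□□□□
□□□□□□□
□□□□□□□
□□■■□□□
□^□■■□□
□■■■■□□
□□□□□□□
□□□□□□□
□□□□□□□
k=13  □□□□□□□
□□□□□□□
□□□□□□□
□□■■□□□
□■>■■□□
□■■■■□□
□□□□□□□
□□□□□□□
□□□□□□□
k=14  □□□□□□□
□□□□□□□
□□□□□□□
□□■■□□□
□■■■■□□
□■v■■□□
□□□□□□□
□□□□□□□
□□□□□□□
k=15  □□□□□□□
□□□□□□□
□□□□□□□
□□■■□□□
□■■■■□□
□■□>■□□
□□□□□□□
□□□□□□□
□□□□□□□
k=16  □□□□□□□
□□□□□□□
□□□□□□□
□□■■□□□
□■■^■□□
□■□□■□□
□□□□□□□
□□□□□□□
□□□□□□□
k=17  □□□□□□□
□□□□□□□
□□□□□□□
□□■■□□□
□■<□■□□
□■□□■□□
□□□□□□□
□□□□□□□
□□□□□□□
k=18  □□□□□□□
□□□□□□□
□□□□□□□
□□■■□□□
□■□□■□□
□■v□■□□
□□□□□□□
□□□□□□□
□□□□□□□
k=19  □□□□□□□
□□□□□□□
□□□□□□□
□□■■□□□
□■□□■□□
□<■□■□□
□□□□□□□
□□□□□□□
□□□□□□□
k=20  □□□□□□□
□□□□□□□
□□□□□□□
□□■■□□□
□■□□■□□
□□■□■□□
□v□□□□□
□□□□□□□
□□□□□□□
k=21  □□□□□□□
□□□□□□□
□□□□□□□
□□■■□□□
□■□□■□□
□□■□■□□
<■□□□□□
□□□□□□□
□□□□□□□
k=22  □□□□□□□
□□□□□□□
□□□□□□□
□□■■□□□
□■□□■□□
^□■□■□□
■■□□□□□
□□□□□□□
□□□□□□□
k=23  □□□□□□□
□□□□□□□
□□□□□□□
□□■■□□□
□■□□■□□
■>■□■□□
■■□□□□□
□□□□□□□
□□□□□□□
k=24  □□□□□□□
□□□□□□□
□□□□□□□
□□■■□□□
□■□□■□□
■■■□■□□
■v□□□□□
□□□□□□□
□□□□□□□
k=25  □□□□□□□
□□□□□□□
□□□□□□□
□□■■□□□
□■□□■□□
■■■□■□□
■□>□□□□
□□□□□□□
□□□□□□□
k=26  □□□□□□□
□□□□□□□
□□□□□□□
□□■■□□□
□■□□■□□
■■■□■□□
■□■□□□□
□□v□□□□
□□□□□□□
k=27  □□□□□□□
□□□□□□□
□□□□□□□
□□■■□□□
□■□□■□□
■■■□■□□
■□■□□□□
□<■□□□□
□□□□□□□
k=28  □□□□□□□
□□□□□□□
□□□□□□□
□□■■□□□
□■□□■□□
■■■□■□□
■^■□□□□
□■■□□□□
□□□□□□□

1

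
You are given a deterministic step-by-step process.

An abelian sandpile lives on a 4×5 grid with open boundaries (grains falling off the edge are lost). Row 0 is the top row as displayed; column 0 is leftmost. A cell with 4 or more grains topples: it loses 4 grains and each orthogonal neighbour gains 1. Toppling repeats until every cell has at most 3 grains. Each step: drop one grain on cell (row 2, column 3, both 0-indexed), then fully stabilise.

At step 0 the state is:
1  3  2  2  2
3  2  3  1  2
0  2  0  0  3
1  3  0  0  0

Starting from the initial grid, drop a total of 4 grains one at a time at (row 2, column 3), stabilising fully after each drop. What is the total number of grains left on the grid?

33

k=0  1  3  2  2  2
3  2  3  1  2
0  2  0  0  3
1  3  0  0  0
k=1  1  3  2  2  2
3  2  3  1  2
0  2  0  1  3
1  3  0  0  0
k=2  1  3  2  2  2
3  2  3  1  2
0  2  0  2  3
1  3  0  0  0
k=3  1  3  2  2  2
3  2  3  1  2
0  2  0  3  3
1  3  0  0  0
k=4  1  3  2  2  2
3  2  3  2  3
0  2  1  1  0
1  3  0  1  1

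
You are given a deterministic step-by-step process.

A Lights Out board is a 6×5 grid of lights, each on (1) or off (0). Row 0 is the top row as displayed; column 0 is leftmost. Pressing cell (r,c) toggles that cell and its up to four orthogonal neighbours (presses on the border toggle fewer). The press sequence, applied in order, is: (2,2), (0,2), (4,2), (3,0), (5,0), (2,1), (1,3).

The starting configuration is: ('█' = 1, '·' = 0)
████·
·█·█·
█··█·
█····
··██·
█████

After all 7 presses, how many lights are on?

9

t=0: ████·
·█·█·
█··█·
█····
··██·
█████
t=1: ████·
·███·
███··
█·█··
··██·
█████
t=2: █····
·█·█·
███··
█·█··
··██·
█████
t=3: █····
·█·█·
███··
█····
·█···
██·██
t=4: █····
·█·█·
·██··
·█···
██···
██·██
t=5: █····
·█·█·
·██··
·█···
·█···
···██
t=6: █····
···█·
█····
·····
·█···
···██
t=7: █··█·
··█·█
█··█·
·····
·█···
···██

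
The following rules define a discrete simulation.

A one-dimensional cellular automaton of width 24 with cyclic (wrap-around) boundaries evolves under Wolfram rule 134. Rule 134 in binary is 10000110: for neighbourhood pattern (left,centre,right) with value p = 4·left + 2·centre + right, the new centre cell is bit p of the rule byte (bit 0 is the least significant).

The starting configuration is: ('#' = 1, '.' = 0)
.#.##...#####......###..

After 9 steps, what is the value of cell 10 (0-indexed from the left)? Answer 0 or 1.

1

t=0: .#.##...#####......###..
t=1: ##.....#.###......#.#...
t=2: ......##..#......##.#..#
t=3: .....#...##.....#...#.##
t=4: ....##..#......##..##...
t=5: ...#...##.....#...#.....
t=6: ..##..#......##..##.....
t=7: .#...##.....#...#.......
t=8: ##..#......##..##.......
t=9: ...##.....#...#........#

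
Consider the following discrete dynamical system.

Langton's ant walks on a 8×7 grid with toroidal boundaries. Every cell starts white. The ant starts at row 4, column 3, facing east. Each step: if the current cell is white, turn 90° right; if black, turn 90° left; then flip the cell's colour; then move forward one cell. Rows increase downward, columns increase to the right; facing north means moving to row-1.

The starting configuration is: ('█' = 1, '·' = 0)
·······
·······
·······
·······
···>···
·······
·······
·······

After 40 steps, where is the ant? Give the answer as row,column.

4,1

gen 0: ·······
·······
·······
·······
···>···
·······
·······
·······
gen 1: ·······
·······
·······
·······
···█···
···v···
·······
·······
gen 2: ·······
·······
·······
·······
···█···
··<█···
·······
·······
gen 3: ·······
·······
·······
·······
··^█···
··██···
·······
·······
gen 4: ·······
·······
·······
·······
··█>···
··██···
·······
·······
gen 5: ·······
·······
·······
···^···
··█····
··██···
·······
·······
gen 6: ·······
·······
·······
···█>··
··█····
··██···
·······
·······
gen 7: ·······
·······
·······
···██··
··█·v··
··██···
·······
·······
gen 8: ·······
·······
·······
···██··
··█<█··
··██···
·······
·······
gen 9: ·······
·······
·······
···^█··
··███··
··██···
·······
·······
gen 10: ·······
·······
·······
··<·█··
··███··
··██···
·······
·······
gen 11: ·······
·······
··^····
··█·█··
··███··
··██···
·······
·······
gen 12: ·······
·······
··█>···
··█·█··
··███··
··██···
·······
·······
gen 13: ·······
·······
··██···
··█v█··
··███··
··██···
·······
·······
gen 14: ·······
·······
··██···
··<██··
··███··
··██···
·······
·······
gen 15: ·······
·······
··██···
···██··
··v██··
··██···
·······
·······
gen 16: ·······
·······
··██···
···██··
···>█··
··██···
·······
·······
gen 17: ·······
·······
··██···
···^█··
····█··
··██···
·······
·······
gen 18: ·······
·······
··██···
··<·█··
····█··
··██···
·······
·······
gen 19: ·······
·······
··^█···
··█·█··
····█··
··██···
·······
·······
gen 20: ·······
·······
·<·█···
··█·█··
····█··
··██···
·······
·······
gen 21: ·······
·^·····
·█·█···
··█·█··
····█··
··██···
·······
·······
gen 22: ·······
·█>····
·█·█···
··█·█··
····█··
··██···
·······
·······
gen 23: ·······
·██····
·█v█···
··█·█··
····█··
··██···
·······
·······
gen 24: ·······
·██····
·<██···
··█·█··
····█··
··██···
·······
·······
gen 25: ·······
·██····
··██···
·v█·█··
····█··
··██···
·······
·······
gen 26: ·······
·██····
··██···
<██·█··
····█··
··██···
·······
·······
gen 27: ·······
·██····
^·██···
███·█··
····█··
··██···
·······
·······
gen 28: ·······
·██····
█>██···
███·█··
····█··
··██···
·······
·······
gen 29: ·······
·██····
████···
█v█·█··
····█··
··██···
·······
·······
gen 30: ·······
·██····
████···
█·>·█··
····█··
··██···
·······
·······
gen 31: ·······
·██····
██^█···
█···█··
····█··
··██···
·······
·······
gen 32: ·······
·██····
█<·█···
█···█··
····█··
··██···
·······
·······
gen 33: ·······
·██····
█··█···
█v··█··
····█··
··██···
·······
·······
gen 34: ·······
·██····
█··█···
<█··█··
····█··
··██···
·······
·······
gen 35: ·······
·██····
█··█···
·█··█··
v···█··
··██···
·······
·······
gen 36: ·······
·██····
█··█···
·█··█··
█···█·<
··██···
·······
·······
gen 37: ·······
·██····
█··█···
·█··█·^
█···█·█
··██···
·······
·······
gen 38: ·······
·██····
█··█···
>█··█·█
█···█·█
··██···
·······
·······
gen 39: ·······
·██····
█··█···
██··█·█
v···█·█
··██···
·······
·······
gen 40: ·······
·██····
█··█···
██··█·█
·>··█·█
··██···
·······
·······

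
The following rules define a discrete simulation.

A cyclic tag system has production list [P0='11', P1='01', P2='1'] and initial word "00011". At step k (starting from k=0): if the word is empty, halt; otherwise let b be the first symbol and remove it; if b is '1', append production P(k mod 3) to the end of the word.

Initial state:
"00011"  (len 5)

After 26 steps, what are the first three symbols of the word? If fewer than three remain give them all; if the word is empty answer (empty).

110

gen 0: "00011"  (len 5)
gen 1: "0011"  (len 4)
gen 2: "011"  (len 3)
gen 3: "11"  (len 2)
gen 4: "111"  (len 3)
gen 5: "1101"  (len 4)
gen 6: "1011"  (len 4)
gen 7: "01111"  (len 5)
gen 8: "1111"  (len 4)
gen 9: "1111"  (len 4)
gen 10: "11111"  (len 5)
gen 11: "111101"  (len 6)
gen 12: "111011"  (len 6)
gen 13: "1101111"  (len 7)
gen 14: "10111101"  (len 8)
gen 15: "01111011"  (len 8)
gen 16: "1111011"  (len 7)
gen 17: "11101101"  (len 8)
gen 18: "11011011"  (len 8)
gen 19: "101101111"  (len 9)
gen 20: "0110111101"  (len 10)
gen 21: "110111101"  (len 9)
gen 22: "1011110111"  (len 10)
gen 23: "01111011101"  (len 11)
gen 24: "1111011101"  (len 10)
gen 25: "11101110111"  (len 11)
gen 26: "110111011101"  (len 12)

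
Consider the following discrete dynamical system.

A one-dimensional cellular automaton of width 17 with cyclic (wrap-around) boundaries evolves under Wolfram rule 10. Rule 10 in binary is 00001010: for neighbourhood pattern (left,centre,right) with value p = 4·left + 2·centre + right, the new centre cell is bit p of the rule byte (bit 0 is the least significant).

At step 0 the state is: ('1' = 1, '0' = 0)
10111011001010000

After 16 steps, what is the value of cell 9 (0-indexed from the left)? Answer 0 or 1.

0) 10111011001010000
1) 00100010010000001
2) 01000100100000010
3) 10001001000000100
4) 00010010000001001
5) 00100100000010010
6) 01001000000100100
7) 10010000001001000
8) 00100000010010001
9) 01000000100100010
10) 10000001001000100
11) 00000010010001001
12) 00000100100010010
13) 00001001000100100
14) 00010010001001000
15) 00100100010010000
16) 01001000100100000

0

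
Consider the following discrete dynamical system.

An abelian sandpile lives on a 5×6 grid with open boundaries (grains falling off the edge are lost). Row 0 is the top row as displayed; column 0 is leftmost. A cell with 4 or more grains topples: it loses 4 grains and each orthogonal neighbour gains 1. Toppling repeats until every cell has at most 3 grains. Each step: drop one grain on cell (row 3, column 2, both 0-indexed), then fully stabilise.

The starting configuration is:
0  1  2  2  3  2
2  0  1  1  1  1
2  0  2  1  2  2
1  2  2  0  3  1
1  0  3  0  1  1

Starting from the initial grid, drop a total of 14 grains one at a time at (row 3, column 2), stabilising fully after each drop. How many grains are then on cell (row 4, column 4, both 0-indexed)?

2

k=0  0  1  2  2  3  2
2  0  1  1  1  1
2  0  2  1  2  2
1  2  2  0  3  1
1  0  3  0  1  1
k=1  0  1  2  2  3  2
2  0  1  1  1  1
2  0  2  1  2  2
1  2  3  0  3  1
1  0  3  0  1  1
k=2  0  1  2  2  3  2
2  0  1  1  1  1
2  0  3  1  2  2
1  3  1  1  3  1
1  1  0  1  1  1
k=3  0  1  2  2  3  2
2  0  1  1  1  1
2  0  3  1  2  2
1  3  2  1  3  1
1  1  0  1  1  1
k=4  0  1  2  2  3  2
2  0  1  1  1  1
2  0  3  1  2  2
1  3  3  1  3  1
1  1  0  1  1  1
k=5  0  1  2  2  3  2
2  0  2  1  1  1
2  2  0  2  2  2
2  0  2  2  3  1
1  2  1  1  1  1
k=6  0  1  2  2  3  2
2  0  2  1  1  1
2  2  0  2  2  2
2  0  3  2  3  1
1  2  1  1  1  1
k=7  0  1  2  2  3  2
2  0  2  1  1  1
2  2  1  2  2  2
2  1  0  3  3  1
1  2  2  1  1  1
k=8  0  1  2  2  3  2
2  0  2  1  1  1
2  2  1  2  2  2
2  1  1  3  3  1
1  2  2  1  1  1
k=9  0  1  2  2  3  2
2  0  2  1  1  1
2  2  1  2  2  2
2  1  2  3  3  1
1  2  2  1  1  1
k=10  0  1  2  2  3  2
2  0  2  1  1  1
2  2  1  2  2  2
2  1  3  3  3  1
1  2  2  1  1  1
k=11  0  1  2  2  3  2
2  0  2  1  1  1
2  2  2  3  3  2
2  2  1  1  0  2
1  2  3  2  2  1
k=12  0  1  2  2  3  2
2  0  2  1  1  1
2  2  2  3  3  2
2  2  2  1  0  2
1  2  3  2  2  1
k=13  0  1  2  2  3  2
2  0  2  1  1  1
2  2  2  3  3  2
2  2  3  1  0  2
1  2  3  2  2  1
k=14  0  1  2  2  3  2
2  0  2  1  1  1
2  2  3  3  3  2
2  3  1  2  0  2
1  3  0  3  2  1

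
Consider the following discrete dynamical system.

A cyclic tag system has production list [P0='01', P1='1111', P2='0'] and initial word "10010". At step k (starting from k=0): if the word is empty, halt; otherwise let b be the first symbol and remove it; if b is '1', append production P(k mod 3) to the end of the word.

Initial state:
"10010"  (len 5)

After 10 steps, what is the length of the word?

[0] "10010"  (len 5)
[1] "001001"  (len 6)
[2] "01001"  (len 5)
[3] "1001"  (len 4)
[4] "00101"  (len 5)
[5] "0101"  (len 4)
[6] "101"  (len 3)
[7] "0101"  (len 4)
[8] "101"  (len 3)
[9] "010"  (len 3)
[10] "10"  (len 2)

2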